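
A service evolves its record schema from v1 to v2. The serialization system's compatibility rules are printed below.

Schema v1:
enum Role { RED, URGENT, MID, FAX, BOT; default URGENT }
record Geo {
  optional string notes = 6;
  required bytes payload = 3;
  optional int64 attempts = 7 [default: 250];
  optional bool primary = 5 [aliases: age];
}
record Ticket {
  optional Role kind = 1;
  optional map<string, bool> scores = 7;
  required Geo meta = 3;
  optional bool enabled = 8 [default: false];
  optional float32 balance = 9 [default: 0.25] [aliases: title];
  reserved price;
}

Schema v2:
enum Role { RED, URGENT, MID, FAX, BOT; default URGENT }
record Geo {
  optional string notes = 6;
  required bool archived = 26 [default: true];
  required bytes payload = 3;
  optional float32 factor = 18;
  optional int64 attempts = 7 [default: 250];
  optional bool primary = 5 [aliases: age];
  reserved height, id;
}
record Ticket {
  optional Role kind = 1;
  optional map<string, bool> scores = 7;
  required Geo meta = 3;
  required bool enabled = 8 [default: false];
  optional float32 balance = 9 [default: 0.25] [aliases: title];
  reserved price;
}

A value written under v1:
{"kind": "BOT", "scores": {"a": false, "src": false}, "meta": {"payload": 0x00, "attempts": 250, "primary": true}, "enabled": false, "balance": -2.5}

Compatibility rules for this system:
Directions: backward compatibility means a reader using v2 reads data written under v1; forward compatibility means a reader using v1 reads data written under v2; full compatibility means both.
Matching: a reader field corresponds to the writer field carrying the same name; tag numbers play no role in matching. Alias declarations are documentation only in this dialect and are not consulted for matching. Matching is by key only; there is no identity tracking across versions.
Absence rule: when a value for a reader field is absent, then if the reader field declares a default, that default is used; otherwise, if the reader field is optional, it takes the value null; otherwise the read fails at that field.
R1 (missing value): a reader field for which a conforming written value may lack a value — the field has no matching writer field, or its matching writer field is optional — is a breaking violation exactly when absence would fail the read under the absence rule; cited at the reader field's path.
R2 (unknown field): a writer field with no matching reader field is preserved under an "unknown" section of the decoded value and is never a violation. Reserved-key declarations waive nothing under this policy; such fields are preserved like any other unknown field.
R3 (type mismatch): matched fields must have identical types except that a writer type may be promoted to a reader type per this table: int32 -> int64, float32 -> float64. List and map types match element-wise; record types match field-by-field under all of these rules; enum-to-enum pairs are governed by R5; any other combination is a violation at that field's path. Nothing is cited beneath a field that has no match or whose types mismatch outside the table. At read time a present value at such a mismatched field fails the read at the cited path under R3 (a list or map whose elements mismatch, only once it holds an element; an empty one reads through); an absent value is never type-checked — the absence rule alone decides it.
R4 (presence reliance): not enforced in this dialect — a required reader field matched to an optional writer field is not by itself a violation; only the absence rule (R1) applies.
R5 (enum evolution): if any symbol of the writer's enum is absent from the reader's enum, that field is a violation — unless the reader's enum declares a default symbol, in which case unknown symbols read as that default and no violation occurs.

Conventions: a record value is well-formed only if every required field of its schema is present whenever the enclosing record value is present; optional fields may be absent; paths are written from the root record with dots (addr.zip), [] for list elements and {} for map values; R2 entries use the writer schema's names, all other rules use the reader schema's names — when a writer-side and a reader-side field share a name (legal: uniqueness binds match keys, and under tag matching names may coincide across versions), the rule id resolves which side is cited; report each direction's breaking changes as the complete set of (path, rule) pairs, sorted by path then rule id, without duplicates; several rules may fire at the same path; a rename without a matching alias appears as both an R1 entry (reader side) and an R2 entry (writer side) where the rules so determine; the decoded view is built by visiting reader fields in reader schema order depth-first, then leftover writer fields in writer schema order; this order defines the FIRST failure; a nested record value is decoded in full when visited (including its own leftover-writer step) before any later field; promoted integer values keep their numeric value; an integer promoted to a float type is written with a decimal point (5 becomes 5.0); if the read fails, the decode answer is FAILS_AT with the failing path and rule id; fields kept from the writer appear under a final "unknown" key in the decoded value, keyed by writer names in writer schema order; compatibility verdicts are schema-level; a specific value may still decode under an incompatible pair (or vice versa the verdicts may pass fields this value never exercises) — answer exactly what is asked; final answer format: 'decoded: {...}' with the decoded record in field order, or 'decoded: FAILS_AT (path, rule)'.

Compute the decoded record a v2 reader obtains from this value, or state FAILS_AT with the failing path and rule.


in Ticket below, arrows point writer -> reader
decode (reader v2):
  kind := "BOT"
  scores := {"a": false, "src": false}
  meta.notes := null (not supplied -> null)
  meta.archived := true (no value, default fills)
  meta.payload := 0x00
  meta.factor := null (not supplied -> null)
  meta.attempts := 250
  meta.primary := true
  enabled := false
  balance := -2.5
  => decoded: {"kind": "BOT", "scores": {"a": false, "src": false}, "meta": {"notes": null, "archived": true, "payload": 0x00, "factor": null, "attempts": 250, "primary": true}, "enabled": false, "balance": -2.5}
the rest of the Ticket diff is inert for this question:
  field enabled in record Ticket: optional changed to required -> no rule fires on it and the decoded Ticket view is identical with or without it

decoded: {"kind": "BOT", "scores": {"a": false, "src": false}, "meta": {"notes": null, "archived": true, "payload": 0x00, "factor": null, "attempts": 250, "primary": true}, "enabled": false, "balance": -2.5}


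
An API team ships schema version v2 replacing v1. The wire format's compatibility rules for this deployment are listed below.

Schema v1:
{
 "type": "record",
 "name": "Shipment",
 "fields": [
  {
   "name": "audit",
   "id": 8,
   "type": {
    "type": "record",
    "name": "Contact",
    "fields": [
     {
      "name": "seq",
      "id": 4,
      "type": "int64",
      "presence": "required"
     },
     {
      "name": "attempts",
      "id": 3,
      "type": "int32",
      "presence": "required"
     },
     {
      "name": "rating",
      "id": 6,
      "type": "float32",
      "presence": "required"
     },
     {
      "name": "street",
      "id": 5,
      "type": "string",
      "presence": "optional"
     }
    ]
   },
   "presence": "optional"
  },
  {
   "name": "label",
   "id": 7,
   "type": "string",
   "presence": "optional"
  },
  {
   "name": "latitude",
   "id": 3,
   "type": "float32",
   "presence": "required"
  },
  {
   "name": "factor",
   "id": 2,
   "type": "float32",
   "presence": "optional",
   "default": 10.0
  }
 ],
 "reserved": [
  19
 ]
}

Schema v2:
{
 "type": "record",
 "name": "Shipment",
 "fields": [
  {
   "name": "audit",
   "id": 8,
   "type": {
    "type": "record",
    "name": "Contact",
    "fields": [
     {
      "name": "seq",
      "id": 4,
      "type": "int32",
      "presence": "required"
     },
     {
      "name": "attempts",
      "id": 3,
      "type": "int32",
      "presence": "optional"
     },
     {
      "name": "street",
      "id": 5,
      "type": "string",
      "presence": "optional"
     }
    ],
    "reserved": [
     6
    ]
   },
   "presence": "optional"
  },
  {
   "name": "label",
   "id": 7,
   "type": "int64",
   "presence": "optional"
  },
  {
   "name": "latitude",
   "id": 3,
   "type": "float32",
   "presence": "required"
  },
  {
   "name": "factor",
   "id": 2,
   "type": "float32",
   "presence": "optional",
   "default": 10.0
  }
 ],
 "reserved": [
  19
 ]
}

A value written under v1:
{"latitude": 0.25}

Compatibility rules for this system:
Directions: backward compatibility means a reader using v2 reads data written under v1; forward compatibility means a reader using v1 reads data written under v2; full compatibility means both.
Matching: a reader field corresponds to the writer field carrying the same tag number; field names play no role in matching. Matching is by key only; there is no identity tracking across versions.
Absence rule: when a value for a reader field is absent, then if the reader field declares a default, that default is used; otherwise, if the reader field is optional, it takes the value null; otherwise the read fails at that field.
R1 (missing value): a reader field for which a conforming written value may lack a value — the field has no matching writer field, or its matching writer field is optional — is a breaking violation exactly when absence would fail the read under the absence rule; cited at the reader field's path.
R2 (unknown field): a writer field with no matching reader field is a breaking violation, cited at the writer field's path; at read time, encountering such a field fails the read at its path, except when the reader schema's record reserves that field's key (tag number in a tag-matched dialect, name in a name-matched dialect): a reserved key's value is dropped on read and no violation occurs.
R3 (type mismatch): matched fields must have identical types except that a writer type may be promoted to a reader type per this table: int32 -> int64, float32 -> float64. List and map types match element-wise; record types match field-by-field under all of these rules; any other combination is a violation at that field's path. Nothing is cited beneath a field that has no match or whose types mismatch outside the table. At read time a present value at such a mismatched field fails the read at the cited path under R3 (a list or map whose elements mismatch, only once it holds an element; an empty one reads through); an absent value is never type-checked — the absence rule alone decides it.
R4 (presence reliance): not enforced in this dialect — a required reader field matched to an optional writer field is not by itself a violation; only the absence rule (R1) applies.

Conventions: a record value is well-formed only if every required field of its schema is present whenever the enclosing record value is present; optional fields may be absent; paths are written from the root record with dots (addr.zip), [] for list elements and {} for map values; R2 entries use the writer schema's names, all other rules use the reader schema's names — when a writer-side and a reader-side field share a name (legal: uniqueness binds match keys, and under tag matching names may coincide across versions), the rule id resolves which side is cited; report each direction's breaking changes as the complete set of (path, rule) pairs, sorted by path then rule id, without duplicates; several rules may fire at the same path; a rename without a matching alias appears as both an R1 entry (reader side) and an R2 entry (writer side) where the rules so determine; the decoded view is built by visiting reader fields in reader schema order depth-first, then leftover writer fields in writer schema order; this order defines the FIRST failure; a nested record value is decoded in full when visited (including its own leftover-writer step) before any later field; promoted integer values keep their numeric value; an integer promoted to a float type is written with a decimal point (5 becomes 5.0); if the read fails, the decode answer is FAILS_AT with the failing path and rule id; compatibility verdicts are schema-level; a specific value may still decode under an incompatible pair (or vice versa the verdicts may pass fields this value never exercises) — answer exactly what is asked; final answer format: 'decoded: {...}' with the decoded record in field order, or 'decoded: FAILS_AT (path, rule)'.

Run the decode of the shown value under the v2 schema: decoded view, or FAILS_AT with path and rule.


the writer's type comes first in each Shipment pair
decode walk for Shipment under reader schema v2:
  audit := null (not supplied -> null)
  label := null (not supplied -> null)
  latitude := 0.25
  factor := 10.0 (no value, default fills)
  => decoded: {"audit": null, "label": null, "latitude": 0.25, "factor": 10.0}
remaining Shipment differences; none change what is asked:
  removed field rating from record Contact (its key 6 joins the reserved list) -> matters for Shipment compatibility verdicts, not for this value's decode
  field label in record Shipment: type string changed to int64 -> matters for Shipment compatibility verdicts, not for this value's decode
  field seq in record Contact: type int64 changed to int32 -> matters for Shipment compatibility verdicts, not for this value's decode
  field attempts in record Contact: required changed to optional -> matters for Shipment compatibility verdicts, not for this value's decode

decoded: {"audit": null, "label": null, "latitude": 0.25, "factor": 10.0}


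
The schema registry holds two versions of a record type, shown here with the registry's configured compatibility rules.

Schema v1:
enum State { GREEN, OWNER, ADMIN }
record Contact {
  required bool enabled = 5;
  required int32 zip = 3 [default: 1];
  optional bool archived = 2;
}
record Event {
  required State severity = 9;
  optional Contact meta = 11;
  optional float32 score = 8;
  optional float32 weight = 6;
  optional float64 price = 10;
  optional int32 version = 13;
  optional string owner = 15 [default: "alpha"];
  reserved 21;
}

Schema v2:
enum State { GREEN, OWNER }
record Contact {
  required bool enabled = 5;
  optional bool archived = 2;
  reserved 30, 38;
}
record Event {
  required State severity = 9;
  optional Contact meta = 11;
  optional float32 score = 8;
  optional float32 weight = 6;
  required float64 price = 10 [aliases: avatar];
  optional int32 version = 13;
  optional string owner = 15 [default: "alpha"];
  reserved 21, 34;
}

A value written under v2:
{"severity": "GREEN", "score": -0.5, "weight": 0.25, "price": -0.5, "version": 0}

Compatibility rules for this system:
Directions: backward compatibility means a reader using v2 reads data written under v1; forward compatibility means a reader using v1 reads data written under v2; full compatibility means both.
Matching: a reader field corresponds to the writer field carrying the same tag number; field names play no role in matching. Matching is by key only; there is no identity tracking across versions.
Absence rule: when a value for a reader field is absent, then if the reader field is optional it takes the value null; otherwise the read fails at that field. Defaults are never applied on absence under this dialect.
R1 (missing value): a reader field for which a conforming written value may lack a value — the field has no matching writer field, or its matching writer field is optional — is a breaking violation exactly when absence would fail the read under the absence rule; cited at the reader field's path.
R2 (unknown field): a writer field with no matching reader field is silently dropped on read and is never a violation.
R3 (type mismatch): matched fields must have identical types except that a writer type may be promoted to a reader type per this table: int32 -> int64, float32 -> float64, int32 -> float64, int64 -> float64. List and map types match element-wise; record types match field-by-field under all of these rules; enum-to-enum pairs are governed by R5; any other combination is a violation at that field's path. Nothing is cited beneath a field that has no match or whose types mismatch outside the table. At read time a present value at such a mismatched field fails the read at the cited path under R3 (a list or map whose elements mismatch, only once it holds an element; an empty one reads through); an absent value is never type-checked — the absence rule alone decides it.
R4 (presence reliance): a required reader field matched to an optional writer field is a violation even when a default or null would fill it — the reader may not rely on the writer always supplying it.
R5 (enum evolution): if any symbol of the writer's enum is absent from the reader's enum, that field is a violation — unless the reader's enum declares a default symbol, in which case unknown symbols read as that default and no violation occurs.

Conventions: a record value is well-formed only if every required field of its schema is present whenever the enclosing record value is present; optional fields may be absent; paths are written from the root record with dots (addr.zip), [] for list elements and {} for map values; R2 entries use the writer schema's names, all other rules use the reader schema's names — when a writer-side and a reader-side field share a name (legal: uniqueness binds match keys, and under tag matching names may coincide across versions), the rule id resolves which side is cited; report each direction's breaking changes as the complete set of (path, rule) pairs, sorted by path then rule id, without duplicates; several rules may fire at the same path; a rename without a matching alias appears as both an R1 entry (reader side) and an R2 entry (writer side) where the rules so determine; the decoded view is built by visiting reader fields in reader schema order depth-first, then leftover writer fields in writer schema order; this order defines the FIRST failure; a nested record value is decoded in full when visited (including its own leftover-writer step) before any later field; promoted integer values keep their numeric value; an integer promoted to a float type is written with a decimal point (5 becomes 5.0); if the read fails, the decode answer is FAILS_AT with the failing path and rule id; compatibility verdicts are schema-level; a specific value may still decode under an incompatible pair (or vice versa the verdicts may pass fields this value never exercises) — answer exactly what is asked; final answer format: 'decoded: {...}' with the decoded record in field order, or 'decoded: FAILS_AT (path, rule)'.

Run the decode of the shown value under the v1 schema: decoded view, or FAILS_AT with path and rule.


in Event below, arrows point writer -> reader
decoding the Event value with the v1 reader:
  severity := "GREEN"
  meta := null (absent, optional -> null)
  score := -0.5
  weight := 0.25
  price := -0.5
  version := 0
  owner := null (absent, optional -> null)
  => decoded: {"severity": "GREEN", "meta": null, "score": -0.5, "weight": 0.25, "price": -0.5, "version": 0, "owner": null}
remaining Event differences; none change what is asked:
  enum State (field severity in record Event): symbol ADMIN removed -> schema-level compatibility only; this Event value's decode is unchanged
  removed field zip from record Contact -> schema-level compatibility only; this Event value's decode is unchanged
  field price in record Event: optional changed to required -> schema-level compatibility only; this Event value's decode is unchanged

decoded: {"severity": "GREEN", "meta": null, "score": -0.5, "weight": 0.25, "price": -0.5, "version": 0, "owner": null}


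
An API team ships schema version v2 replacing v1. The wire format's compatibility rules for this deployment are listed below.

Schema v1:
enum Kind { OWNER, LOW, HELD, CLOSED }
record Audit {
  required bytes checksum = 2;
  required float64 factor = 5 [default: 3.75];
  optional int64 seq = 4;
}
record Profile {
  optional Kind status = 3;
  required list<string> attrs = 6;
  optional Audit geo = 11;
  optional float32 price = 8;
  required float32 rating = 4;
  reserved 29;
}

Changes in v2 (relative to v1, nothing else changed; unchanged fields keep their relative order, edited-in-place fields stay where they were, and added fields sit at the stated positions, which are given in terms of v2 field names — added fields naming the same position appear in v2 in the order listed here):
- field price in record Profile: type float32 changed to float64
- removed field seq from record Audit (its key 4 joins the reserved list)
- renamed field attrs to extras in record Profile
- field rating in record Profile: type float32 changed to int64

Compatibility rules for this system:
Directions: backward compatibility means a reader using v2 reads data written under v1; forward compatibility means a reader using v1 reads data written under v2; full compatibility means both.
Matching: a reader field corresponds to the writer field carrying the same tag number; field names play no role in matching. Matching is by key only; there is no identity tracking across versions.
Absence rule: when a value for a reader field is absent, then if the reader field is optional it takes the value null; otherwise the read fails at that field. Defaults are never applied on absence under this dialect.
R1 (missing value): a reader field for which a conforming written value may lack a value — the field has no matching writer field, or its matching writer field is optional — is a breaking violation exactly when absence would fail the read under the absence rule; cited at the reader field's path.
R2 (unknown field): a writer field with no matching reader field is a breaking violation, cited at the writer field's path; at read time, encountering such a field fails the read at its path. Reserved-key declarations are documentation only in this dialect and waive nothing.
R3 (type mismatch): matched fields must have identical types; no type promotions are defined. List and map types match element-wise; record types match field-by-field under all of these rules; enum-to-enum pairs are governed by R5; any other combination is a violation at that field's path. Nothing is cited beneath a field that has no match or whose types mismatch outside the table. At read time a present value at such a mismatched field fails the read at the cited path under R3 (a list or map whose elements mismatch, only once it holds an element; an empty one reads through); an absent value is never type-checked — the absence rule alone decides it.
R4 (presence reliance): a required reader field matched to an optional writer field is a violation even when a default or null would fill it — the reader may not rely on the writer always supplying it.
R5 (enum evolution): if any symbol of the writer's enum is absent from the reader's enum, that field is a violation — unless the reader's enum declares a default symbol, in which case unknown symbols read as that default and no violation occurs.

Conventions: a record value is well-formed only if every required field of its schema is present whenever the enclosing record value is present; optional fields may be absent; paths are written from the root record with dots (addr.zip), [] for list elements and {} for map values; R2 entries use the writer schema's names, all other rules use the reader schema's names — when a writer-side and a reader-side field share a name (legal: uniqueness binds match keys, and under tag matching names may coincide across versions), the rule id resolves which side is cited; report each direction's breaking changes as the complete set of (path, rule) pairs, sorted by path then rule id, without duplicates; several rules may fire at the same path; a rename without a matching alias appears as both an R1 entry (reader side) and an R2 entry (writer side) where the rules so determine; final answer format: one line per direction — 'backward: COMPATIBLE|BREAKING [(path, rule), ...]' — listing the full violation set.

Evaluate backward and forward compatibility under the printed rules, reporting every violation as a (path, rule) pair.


each type pair in Profile: writer, then reader
checking backward for Profile: reader v2 against writer v1:
  status: paired with writer status (Kind -> Kind; writer optional)
  extras: paired with writer attrs (list<string> -> list<string>; writer required)
  geo: paired with writer geo (Audit -> Audit; writer optional)
  price: paired with writer price (float32 -> float64; writer optional)
  rating: paired with writer rating (float32 -> int64; writer required)
  geo.checksum: paired with writer geo.checksum (bytes -> bytes; writer required)
  geo.factor: paired with writer geo.factor (float64 -> float64; writer required)
  leftover writer field: geo.seq
  breaking: (geo.seq, R2)
  breaking: (price, R3)
  breaking: (rating, R3)
  backward on Profile therefore BREAKING (3)
checking forward for Profile: reader v1 against writer v2:
  status: paired with writer status (Kind -> Kind; writer optional)
  attrs: paired with writer extras (list<string> -> list<string>; writer required)
  geo: paired with writer geo (Audit -> Audit; writer optional)
  price: paired with writer price (float64 -> float32; writer optional)
  rating: paired with writer rating (int64 -> float32; writer required)
  geo.checksum: paired with writer geo.checksum (bytes -> bytes; writer required)
  geo.factor: paired with writer geo.factor (float64 -> float64; writer required)
  geo.seq has no writer counterpart
  breaking: (price, R3)
  breaking: (rating, R3)
  forward on Profile therefore BREAKING (2)

backward: BREAKING [(geo.seq, R2), (price, R3), (rating, R3)]; forward: BREAKING [(price, R3), (rating, R3)]


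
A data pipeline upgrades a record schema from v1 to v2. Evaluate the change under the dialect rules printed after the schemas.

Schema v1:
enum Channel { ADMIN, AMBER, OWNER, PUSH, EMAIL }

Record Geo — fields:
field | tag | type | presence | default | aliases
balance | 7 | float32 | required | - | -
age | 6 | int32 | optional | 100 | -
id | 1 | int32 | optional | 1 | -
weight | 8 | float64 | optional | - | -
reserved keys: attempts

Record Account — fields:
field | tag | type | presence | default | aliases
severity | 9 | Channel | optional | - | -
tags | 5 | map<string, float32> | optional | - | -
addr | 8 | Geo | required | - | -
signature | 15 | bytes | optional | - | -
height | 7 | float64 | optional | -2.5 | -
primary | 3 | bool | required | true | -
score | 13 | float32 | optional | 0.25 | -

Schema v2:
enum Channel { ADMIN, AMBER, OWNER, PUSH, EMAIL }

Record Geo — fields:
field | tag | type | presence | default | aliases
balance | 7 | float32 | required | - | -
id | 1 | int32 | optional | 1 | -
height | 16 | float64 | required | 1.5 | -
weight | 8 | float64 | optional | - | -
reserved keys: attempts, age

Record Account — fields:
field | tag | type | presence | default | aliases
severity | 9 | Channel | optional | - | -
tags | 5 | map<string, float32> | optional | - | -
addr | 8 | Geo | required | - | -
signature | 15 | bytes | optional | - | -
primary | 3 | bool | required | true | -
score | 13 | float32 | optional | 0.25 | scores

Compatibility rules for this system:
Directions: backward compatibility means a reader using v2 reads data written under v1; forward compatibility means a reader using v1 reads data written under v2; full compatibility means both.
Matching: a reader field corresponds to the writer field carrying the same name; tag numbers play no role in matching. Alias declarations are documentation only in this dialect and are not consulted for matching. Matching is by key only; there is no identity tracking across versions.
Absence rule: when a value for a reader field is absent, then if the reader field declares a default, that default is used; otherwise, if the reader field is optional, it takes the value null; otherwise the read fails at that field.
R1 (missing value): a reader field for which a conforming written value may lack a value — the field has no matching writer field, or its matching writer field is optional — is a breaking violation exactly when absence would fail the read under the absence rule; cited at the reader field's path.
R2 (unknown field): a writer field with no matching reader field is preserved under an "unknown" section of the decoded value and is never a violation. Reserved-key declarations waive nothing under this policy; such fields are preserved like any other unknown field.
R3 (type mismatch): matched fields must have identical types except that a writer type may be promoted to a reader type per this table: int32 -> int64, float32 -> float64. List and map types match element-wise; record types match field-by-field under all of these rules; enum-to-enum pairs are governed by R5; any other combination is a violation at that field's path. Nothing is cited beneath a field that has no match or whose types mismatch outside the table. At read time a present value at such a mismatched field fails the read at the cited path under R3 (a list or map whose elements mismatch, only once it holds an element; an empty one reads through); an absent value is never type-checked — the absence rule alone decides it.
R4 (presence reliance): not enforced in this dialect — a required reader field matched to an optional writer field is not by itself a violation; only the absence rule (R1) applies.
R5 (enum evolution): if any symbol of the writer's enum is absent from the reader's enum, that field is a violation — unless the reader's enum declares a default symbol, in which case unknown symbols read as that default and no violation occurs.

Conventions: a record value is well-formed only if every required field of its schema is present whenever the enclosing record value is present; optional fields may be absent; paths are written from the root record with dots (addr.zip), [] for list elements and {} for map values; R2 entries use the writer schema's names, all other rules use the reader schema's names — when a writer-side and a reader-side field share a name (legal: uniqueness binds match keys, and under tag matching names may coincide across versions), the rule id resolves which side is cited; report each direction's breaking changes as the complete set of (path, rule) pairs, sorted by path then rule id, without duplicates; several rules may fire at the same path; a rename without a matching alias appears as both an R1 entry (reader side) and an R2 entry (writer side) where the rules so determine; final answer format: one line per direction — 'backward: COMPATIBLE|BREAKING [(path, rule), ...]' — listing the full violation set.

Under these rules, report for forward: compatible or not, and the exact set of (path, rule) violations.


arrows below run writer -> reader for Account
forward on Account — v1 reading data written by v2:
  writer optional, Channel -> Channel: reader severity maps from writer severity
  writer optional, map<string, float32> -> map<string, float32>: reader tags maps from writer tags
  writer required, Geo -> Geo: reader addr maps from writer addr
  writer optional, bytes -> bytes: reader signature maps from writer signature
  height has no writer counterpart
  writer required, bool -> bool: reader primary maps from writer primary
  writer optional, float32 -> float32: reader score maps from writer score
  writer required, float32 -> float32: reader addr.balance maps from writer addr.balance
  addr.age has no writer counterpart
  writer optional, int32 -> int32: reader addr.id maps from writer addr.id
  writer optional, float64 -> float64: reader addr.weight maps from writer addr.weight
  addr.height (writer side), unknown to reader
  => forward: COMPATIBLE
diffs on Account not affecting the asked answer:
  added field height to record Geo: required float64, tag 16, default 1.5 (in v2 it sits immediately before weight) -> no rule fires on it in Account's dialect; the asked verdict holds
  removed field age from record Geo (its key "age" joins the reserved list) -> no rule fires on it in Account's dialect; the asked verdict holds
  removed field height from record Account -> no rule fires on it in Account's dialect; the asked verdict holds

forward: COMPATIBLE []


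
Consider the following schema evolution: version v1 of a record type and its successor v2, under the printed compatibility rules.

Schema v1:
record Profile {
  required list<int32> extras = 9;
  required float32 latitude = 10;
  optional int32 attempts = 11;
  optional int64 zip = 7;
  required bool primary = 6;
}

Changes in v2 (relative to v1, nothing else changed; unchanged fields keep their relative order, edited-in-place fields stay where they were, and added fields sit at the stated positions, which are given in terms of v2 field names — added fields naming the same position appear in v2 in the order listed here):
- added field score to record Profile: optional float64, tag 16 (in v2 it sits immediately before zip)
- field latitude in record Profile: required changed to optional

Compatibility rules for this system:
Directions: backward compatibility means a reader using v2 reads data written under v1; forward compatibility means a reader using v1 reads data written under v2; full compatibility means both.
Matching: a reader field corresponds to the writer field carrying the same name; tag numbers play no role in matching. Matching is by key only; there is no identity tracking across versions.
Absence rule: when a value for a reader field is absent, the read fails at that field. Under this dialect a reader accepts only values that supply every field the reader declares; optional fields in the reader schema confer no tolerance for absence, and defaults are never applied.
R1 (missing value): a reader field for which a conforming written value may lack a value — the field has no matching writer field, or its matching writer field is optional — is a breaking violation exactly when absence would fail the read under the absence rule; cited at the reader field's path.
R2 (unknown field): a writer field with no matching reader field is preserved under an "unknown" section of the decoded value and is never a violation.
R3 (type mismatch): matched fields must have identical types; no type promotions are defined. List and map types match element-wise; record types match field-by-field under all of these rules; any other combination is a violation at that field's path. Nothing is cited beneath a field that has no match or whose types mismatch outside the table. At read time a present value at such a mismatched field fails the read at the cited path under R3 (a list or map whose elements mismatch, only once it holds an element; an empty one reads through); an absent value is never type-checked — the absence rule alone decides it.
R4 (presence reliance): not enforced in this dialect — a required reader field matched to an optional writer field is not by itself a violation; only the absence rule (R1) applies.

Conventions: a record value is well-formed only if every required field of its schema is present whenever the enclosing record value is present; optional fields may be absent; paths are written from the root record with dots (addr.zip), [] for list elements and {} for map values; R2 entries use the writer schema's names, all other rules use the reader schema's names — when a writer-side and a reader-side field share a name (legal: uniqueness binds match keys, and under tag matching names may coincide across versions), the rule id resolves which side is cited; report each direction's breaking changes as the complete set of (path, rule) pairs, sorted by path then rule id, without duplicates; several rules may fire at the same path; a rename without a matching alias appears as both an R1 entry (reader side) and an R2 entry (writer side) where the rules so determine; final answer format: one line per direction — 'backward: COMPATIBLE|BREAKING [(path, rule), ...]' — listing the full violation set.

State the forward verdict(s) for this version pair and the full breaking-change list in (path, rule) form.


in Profile below, arrows point writer -> reader
forward pass over Profile, reader schema v1, writer schema v2:
  writer required, list<int32> -> list<int32>: reader extras maps from writer extras
  writer optional, float32 -> float32: reader latitude maps from writer latitude
  writer optional, int32 -> int32: reader attempts maps from writer attempts
  writer optional, int64 -> int64: reader zip maps from writer zip
  writer required, bool -> bool: reader primary maps from writer primary
  writer score: unknown to reader
  breaking: (attempts, R1)
  breaking: (latitude, R1)
  breaking: (zip, R1)
  => forward verdict for Profile: BREAKING, 3 violation(s)
diffs on Profile not affecting the asked answer:
  added field score to record Profile: optional float64, tag 16 (in v2 it sits immediately before zip) -> affects backward compatibility only, which is not asked

forward: BREAKING [(attempts, R1), (latitude, R1), (zip, R1)]


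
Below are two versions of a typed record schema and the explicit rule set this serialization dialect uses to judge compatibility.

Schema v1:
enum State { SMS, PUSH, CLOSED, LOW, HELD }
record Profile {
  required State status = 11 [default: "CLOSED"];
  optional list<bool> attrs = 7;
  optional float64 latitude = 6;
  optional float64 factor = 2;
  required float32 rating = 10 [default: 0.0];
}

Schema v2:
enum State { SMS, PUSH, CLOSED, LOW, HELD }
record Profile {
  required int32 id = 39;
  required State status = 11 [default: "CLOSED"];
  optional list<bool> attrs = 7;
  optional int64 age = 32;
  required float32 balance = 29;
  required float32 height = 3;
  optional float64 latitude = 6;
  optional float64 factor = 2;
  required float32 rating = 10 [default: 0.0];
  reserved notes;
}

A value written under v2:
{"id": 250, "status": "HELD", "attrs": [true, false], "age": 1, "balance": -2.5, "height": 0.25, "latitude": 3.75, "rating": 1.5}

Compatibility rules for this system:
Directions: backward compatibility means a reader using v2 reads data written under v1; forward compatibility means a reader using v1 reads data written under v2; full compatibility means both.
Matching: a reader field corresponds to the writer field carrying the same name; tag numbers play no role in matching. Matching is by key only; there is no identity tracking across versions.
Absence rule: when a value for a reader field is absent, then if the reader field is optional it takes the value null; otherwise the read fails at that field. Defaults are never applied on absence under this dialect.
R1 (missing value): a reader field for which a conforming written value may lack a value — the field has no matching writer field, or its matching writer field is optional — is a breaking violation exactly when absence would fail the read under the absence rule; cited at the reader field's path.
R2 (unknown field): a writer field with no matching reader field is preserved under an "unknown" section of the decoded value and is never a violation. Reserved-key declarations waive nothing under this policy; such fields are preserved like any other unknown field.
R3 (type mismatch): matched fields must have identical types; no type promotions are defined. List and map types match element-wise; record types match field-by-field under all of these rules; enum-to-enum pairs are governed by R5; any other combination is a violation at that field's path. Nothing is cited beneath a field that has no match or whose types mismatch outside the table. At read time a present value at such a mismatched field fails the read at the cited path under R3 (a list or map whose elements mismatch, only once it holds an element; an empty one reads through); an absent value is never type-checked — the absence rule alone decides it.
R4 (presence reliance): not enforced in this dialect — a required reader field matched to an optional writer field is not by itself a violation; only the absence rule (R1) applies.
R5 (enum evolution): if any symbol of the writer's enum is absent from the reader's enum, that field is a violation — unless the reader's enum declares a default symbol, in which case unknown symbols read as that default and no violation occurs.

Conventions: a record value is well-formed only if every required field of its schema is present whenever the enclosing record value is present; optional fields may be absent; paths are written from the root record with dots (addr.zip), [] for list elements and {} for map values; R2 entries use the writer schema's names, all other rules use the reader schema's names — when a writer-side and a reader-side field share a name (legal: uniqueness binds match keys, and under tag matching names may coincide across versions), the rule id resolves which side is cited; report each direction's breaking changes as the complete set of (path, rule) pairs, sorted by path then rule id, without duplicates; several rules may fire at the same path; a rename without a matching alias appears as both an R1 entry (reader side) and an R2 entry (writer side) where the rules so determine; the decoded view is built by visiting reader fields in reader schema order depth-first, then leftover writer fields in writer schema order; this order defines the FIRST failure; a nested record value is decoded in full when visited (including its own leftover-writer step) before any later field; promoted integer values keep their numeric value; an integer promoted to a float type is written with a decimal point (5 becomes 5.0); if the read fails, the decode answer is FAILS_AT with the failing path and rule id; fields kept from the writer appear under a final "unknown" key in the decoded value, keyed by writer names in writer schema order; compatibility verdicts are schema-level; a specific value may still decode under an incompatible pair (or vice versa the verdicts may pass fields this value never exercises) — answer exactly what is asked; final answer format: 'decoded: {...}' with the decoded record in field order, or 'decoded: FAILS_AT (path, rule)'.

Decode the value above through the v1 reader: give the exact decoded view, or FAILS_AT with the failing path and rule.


decoded: {"status": "HELD", "attrs": [true, false], "latitude": 3.75, "factor": null, "rating": 1.5, "unknown": {"id": 250, "age": 1, "balance": -2.5, "height": 0.25}}

the writer's type comes first in each Profile pair
migrating the Profile value to v1:
  status := "HELD"
  attrs := [true, false]
  latitude := 3.75
  factor := null (absent, optional -> null)
  rating := 1.5
  writer id: kept under "unknown"
  writer age: kept under "unknown"
  writer balance: kept under "unknown"
  writer height: kept under "unknown"
  => decoded: {"status": "HELD", "attrs": [true, false], "latitude": 3.75, "factor": null, "rating": 1.5, "unknown": {"id": 250, "age": 1, "balance": -2.5, "height": 0.25}}
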